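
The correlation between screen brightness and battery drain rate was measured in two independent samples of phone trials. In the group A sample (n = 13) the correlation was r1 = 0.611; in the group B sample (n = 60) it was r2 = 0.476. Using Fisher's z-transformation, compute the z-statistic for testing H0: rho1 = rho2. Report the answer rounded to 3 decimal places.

Fisher z-transforms: z1 = atanh(0.611) = 0.710516, z2 = atanh(0.476) = 0.517800; difference d = 0.192716
Var(d) = 1/10 + 1/57 = 0.1000000 + 0.0175439 = 0.1175439
z = d/√Var(d) = 0.192716 / √0.1175439 = 0.192716 / 0.342847 = 0.562

0.562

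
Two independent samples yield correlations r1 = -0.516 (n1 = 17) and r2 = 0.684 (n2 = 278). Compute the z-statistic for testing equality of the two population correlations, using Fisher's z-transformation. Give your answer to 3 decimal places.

-5.137

z1 = atanh(-0.516) = -0.570873,  z2 = atanh(0.684) = 0.836592
SE = √(1/(n1−3) + 1/(n2−3)) = √(1/14 + 1/275) = √(0.0714286 + 0.0036364) = √0.0750650 = 0.273980
z = (z1 − z2)/SE = (-0.570873 − 0.836592) / 0.273980 = -1.407465 / 0.273980 = -5.137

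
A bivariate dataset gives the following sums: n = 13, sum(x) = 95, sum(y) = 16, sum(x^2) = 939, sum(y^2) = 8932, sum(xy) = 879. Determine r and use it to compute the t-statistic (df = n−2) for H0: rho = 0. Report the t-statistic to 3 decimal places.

S_xy = nΣxy − ΣxΣy = 13·879 − 95·16 = 11427 − 1520 = 9907
S_xx = nΣx² − (Σx)² = 13·939 − 95² = 12207 − 9025 = 3182
S_yy = nΣy² − (Σy)² = 13·8932 − 16² = 116116 − 256 = 115860
r = S_xy / √(S_xx·S_yy) = 9907 / √(3182·115860) = 9907 / √368666520 = 9907 / 19200.6906 = 0.5160
t = r·√(n−2)/√(1−r²) = 0.5160·√11 / √(1−0.266256) = 1.711378 / 0.856589 = 1.998

1.998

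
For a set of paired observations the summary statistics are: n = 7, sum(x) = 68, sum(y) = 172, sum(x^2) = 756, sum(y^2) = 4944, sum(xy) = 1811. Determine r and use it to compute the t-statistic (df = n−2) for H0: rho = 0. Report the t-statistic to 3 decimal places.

1.418

S_xy = nΣxy − ΣxΣy = 7·1811 − 68·172 = 12677 − 11696 = 981
S_xx = nΣx² − (Σx)² = 7·756 − 68² = 5292 − 4624 = 668
S_yy = nΣy² − (Σy)² = 7·4944 − 172² = 34608 − 29584 = 5024
r = S_xy / √(S_xx·S_yy) = 981 / √(668·5024) = 981 / √3356032 = 981 / 1831.9476 = 0.5355
t = r·√(n−2)/√(1−r²) = 0.5355·√5 / √(1−0.286760) = 1.197414 / 0.844535 = 1.418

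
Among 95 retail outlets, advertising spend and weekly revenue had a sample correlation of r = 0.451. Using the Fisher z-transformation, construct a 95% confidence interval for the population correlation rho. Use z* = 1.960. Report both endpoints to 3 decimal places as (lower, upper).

(0.274, 0.598)

z_r = atanh(0.451) = 0.485955;  SE = 1/√(n−3) = 1/√92 = 0.104257
z-limits: 0.485955 ± 1.960·0.104257 = 0.485955 ± 0.204344 = [0.281611, 0.690299]
ρ-limits: (tanh 0.281611, tanh 0.690299) = (0.274, 0.598)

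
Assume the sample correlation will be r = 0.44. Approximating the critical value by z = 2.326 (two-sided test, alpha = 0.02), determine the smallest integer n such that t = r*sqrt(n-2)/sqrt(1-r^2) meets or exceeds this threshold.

r√(n−2)/√(1−r²) ≥ 2.326  ⇔  n−2 ≥ (2.326)²·(1−r²)/r²
(1−r²)/r² = (1−0.1936)/0.1936 = 4.1653
n ≥ 2 + 5.410276·4.1653 = 2 + 22.5354 = 24.5354
⌈24.5354⌉ = 25

25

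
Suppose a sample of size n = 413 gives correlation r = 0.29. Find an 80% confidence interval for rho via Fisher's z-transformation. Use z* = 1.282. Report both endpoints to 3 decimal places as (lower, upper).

Fisher z: z_r = atanh(r) = ½·ln((1+0.29)/(1−0.29)) = 0.298566
SE(z) = 1/√(n−3) = 1/√410 = 0.049386
80% ⇒ z* = 1.282; margin = 1.282·0.049386 = 0.063313
CI on z-scale: (0.235253, 0.361879)
Back-transform: tanh(0.235253) = 0.231007, tanh(0.361879) = 0.346868

(0.231, 0.347)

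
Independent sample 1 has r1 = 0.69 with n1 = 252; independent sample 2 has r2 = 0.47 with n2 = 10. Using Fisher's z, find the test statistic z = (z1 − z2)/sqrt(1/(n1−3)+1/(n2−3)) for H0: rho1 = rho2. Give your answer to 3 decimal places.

0.882

Fisher z-transforms: z1 = atanh(0.69) = 0.847956, z2 = atanh(0.47) = 0.510070; difference d = 0.337886
Var(d) = 1/249 + 1/7 = 0.0040161 + 0.1428571 = 0.1468732
z = d/√Var(d) = 0.337886 / √0.1468732 = 0.337886 / 0.383240 = 0.882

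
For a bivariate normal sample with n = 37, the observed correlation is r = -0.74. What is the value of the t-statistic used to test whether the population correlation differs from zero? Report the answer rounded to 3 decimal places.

-6.509

t = r·√(n−2) / √(1−r²) with r = -0.74, n = 37
  = -0.74·√35 / √(1 − 0.5476)
  = -0.74·5.916080 / 0.672607
  = -4.377899 / 0.672607 = -6.509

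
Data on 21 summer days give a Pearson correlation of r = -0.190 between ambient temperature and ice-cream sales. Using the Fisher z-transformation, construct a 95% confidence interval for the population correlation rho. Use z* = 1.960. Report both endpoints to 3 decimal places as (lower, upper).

(-0.575, 0.263)

Fisher z: z_r = atanh(r) = ½·ln((1+(-0.190))/(1−(-0.190))) = -0.192337
SE(z) = 1/√(n−3) = 1/√18 = 0.235702
95% ⇒ z* = 1.960; margin = 1.960·0.235702 = 0.461976
CI on z-scale: (-0.654313, 0.269639)
Back-transform: tanh(-0.654313) = -0.574566, tanh(0.269639) = 0.263289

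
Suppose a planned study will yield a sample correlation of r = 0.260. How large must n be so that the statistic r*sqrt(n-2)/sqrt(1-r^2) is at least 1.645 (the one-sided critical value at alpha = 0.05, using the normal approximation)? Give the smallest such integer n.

40

r√(n−2)/√(1−r²) ≥ 1.645  ⇔  n−2 ≥ (1.645)²·(1−r²)/r²
(1−r²)/r² = (1−0.067600)/0.067600 = 13.7929
n ≥ 2 + 2.706025·13.7929 = 2 + 37.3239 = 39.3239
⌈39.3239⌉ = 40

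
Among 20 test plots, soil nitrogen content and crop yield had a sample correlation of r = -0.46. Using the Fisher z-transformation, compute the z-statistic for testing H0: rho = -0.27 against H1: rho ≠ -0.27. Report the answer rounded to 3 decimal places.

-0.909

z_r = atanh(-0.46) = -0.497311,  z_0 = atanh(-0.27) = -0.276864
SE = 1/√(n−3) = 1/√17 = 0.242536
z = (z_r − z_0)/SE = (-0.497311 − (-0.276864)) / 0.242536 = -0.220447 / 0.242536 = -0.909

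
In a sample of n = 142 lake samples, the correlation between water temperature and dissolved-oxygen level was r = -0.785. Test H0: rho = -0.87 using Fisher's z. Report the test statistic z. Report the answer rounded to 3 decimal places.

Fisher z: atanh(-0.785) = -1.058268, atanh(-0.87) = -1.333080
z = (z_r − z_0)·√(n−3) = (-1.058268 − (-1.333080))·√139 = 0.274812 · 11.789826 = 3.240

3.240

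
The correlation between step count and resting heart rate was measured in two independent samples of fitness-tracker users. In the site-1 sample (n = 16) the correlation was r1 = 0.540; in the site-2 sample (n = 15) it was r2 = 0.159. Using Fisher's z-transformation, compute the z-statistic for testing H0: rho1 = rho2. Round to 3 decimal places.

1.109

Fisher z-transforms: z1 = atanh(0.540) = 0.604156, z2 = atanh(0.159) = 0.160361; difference d = 0.443795
Var(d) = 1/13 + 1/12 = 0.0769231 + 0.0833333 = 0.1602564
z = d/√Var(d) = 0.443795 / √0.1602564 = 0.443795 / 0.400320 = 1.109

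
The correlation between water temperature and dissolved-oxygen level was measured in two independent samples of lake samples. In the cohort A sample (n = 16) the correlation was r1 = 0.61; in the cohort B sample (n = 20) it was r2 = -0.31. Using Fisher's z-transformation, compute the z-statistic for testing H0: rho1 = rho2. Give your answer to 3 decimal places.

z1 = atanh(0.61) = 0.708921,  z2 = atanh(-0.31) = -0.320545
SE = √(1/(n1−3) + 1/(n2−3)) = √(1/13 + 1/17) = √(0.0769231 + 0.0588235) = √0.1357466 = 0.368438
z = (z1 − z2)/SE = (0.708921 − (-0.320545)) / 0.368438 = 1.029466 / 0.368438 = 2.794

2.794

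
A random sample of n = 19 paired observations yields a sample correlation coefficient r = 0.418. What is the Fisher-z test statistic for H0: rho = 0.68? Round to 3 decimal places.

-1.535

Fisher z: atanh(0.418) = 0.445266, atanh(0.68) = 0.829114
z = (z_r − z_0)·√(n−3) = (0.445266 − 0.829114)·√16 = -0.383848 · 4.000000 = -1.535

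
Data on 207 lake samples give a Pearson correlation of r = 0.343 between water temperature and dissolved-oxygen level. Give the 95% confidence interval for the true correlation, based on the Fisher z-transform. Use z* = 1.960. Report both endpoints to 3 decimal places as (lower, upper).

(0.217, 0.458)

Fisher z: z_r = atanh(r) = ½·ln((1+0.343)/(1−0.343)) = 0.357489
SE(z) = 1/√(n−3) = 1/√204 = 0.070014
95% ⇒ z* = 1.960; margin = 1.960·0.070014 = 0.137227
CI on z-scale: (0.220262, 0.494716)
Back-transform: tanh(0.220262) = 0.216768, tanh(0.494716) = 0.457951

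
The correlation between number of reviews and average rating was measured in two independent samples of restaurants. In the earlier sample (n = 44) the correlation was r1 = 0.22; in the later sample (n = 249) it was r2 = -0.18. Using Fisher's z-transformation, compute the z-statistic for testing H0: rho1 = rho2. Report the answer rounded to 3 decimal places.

Fisher z-transforms: z1 = atanh(0.22) = 0.223656, z2 = atanh(-0.18) = -0.181983; difference d = 0.405639
Var(d) = 1/41 + 1/246 = 0.0243902 + 0.0040650 = 0.0284552
z = d/√Var(d) = 0.405639 / √0.0284552 = 0.405639 / 0.168687 = 2.405

2.405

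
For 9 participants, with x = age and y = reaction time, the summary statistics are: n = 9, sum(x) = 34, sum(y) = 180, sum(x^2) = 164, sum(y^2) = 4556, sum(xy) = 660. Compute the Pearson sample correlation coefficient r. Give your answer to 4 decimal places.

-0.1085

S_xy = nΣxy − ΣxΣy = 9·660 − 34·180 = 5940 − 6120 = -180
S_xx = nΣx² − (Σx)² = 9·164 − 34² = 1476 − 1156 = 320
S_yy = nΣy² − (Σy)² = 9·4556 − 180² = 41004 − 32400 = 8604
r = S_xy / √(S_xx·S_yy) = -180 / √(320·8604) = -180 / √2753280 = -180 / 1659.3011 = -0.1085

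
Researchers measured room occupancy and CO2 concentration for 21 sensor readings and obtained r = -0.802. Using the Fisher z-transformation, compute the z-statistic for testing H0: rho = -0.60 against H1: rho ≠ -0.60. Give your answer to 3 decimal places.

z_r = atanh(-0.802) = -1.104193,  z_0 = atanh(-0.60) = -0.693147
SE = 1/√(n−3) = 1/√18 = 0.235702
z = (z_r − z_0)/SE = (-1.104193 − (-0.693147)) / 0.235702 = -0.411046 / 0.235702 = -1.744

-1.744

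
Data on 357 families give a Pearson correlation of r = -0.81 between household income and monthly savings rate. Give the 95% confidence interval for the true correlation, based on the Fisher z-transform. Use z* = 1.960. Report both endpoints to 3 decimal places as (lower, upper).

(-0.843, -0.771)

z_r = atanh(-0.81) = -1.127029;  SE = 1/√(n−3) = 1/√354 = 0.053149
z-limits: -1.127029 ± 1.960·0.053149 = -1.127029 ± 0.104172 = [-1.231201, -1.022857]
ρ-limits: (tanh -1.231201, tanh -1.022857) = (-0.843, -0.771)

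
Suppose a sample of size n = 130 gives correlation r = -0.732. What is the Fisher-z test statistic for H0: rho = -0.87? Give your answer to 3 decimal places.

4.508

z_r = atanh(-0.732) = -0.933023,  z_0 = atanh(-0.87) = -1.333080
SE = 1/√(n−3) = 1/√127 = 0.088736
z = (z_r − z_0)/SE = (-0.933023 − (-1.333080)) / 0.088736 = 0.400057 / 0.088736 = 4.508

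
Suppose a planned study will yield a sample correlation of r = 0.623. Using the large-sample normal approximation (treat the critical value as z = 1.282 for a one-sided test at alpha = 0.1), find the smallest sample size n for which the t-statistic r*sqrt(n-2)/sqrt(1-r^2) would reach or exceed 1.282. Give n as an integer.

r√(n−2)/√(1−r²) ≥ 1.282  ⇔  n−2 ≥ (1.282)²·(1−r²)/r²
(1−r²)/r² = (1−0.388129)/0.388129 = 1.5765
n ≥ 2 + 1.643524·1.5765 = 2 + 2.5910 = 4.5910
⌈4.5910⌉ = 5

5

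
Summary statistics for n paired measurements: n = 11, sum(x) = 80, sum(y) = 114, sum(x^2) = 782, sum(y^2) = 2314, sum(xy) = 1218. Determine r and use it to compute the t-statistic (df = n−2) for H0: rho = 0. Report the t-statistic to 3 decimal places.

Numerator: nΣxy − (Σx)(Σy) = 11·1218 − (80)(114) = 4278
Denominator: √[(nΣx²−(Σx)²)(nΣy²−(Σy)²)]
  nΣx²−(Σx)² = 11·782 − 6400 = 2202;  nΣy²−(Σy)² = 11·2314 − 12996 = 12458
  √(2202·12458) = √27432516 = 5237.6059
r = 4278 / 5237.6059 = 0.8168
t = r·√(n−2)/√(1−r²) = 0.8168·√9 / √(1−0.667162) = 2.450400 / 0.576921 = 4.247

4.247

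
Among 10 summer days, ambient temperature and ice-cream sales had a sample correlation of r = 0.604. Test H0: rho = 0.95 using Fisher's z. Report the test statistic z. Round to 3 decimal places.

-2.996

z_r = atanh(0.604) = 0.699421,  z_0 = atanh(0.95) = 1.831781
SE = 1/√(n−3) = 1/√7 = 0.377964
z = (z_r − z_0)/SE = (0.699421 − 1.831781) / 0.377964 = -1.132360 / 0.377964 = -2.996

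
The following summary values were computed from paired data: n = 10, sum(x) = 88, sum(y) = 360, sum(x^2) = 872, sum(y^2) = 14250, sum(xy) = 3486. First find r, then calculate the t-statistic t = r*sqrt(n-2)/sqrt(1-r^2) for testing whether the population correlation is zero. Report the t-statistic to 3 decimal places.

S_xy = nΣxy − ΣxΣy = 10·3486 − 88·360 = 34860 − 31680 = 3180
S_xx = nΣx² − (Σx)² = 10·872 − 88² = 8720 − 7744 = 976
S_yy = nΣy² − (Σy)² = 10·14250 − 360² = 142500 − 129600 = 12900
r = S_xy / √(S_xx·S_yy) = 3180 / √(976·12900) = 3180 / √12590400 = 3180 / 3548.2954 = 0.8962
t = r·√(n−2)/√(1−r²) = 0.8962·√8 / √(1−0.803174) = 2.534836 / 0.443651 = 5.714

5.714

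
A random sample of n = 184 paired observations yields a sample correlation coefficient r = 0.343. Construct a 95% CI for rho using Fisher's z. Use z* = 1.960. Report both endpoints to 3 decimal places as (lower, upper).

(0.209, 0.465)

z_r = atanh(0.343) = 0.357489;  SE = 1/√(n−3) = 1/√181 = 0.074329
z-limits: 0.357489 ± 1.960·0.074329 = 0.357489 ± 0.145685 = [0.211804, 0.503174]
ρ-limits: (tanh 0.211804, tanh 0.503174) = (0.209, 0.465)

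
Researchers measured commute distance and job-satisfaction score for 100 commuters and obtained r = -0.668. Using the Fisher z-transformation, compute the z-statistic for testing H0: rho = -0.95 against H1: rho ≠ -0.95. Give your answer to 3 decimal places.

Fisher z: atanh(-0.668) = -0.807123, atanh(-0.95) = -1.831781
z = (z_r − z_0)·√(n−3) = (-0.807123 − (-1.831781))·√97 = 1.024658 · 9.848858 = 10.092

10.092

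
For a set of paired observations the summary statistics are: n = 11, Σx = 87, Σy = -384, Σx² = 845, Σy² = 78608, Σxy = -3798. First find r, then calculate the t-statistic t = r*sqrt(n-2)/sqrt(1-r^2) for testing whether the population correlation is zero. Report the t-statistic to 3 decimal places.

Numerator: nΣxy − (Σx)(Σy) = 11·(-3798) − (87)(-384) = -8370
Denominator: √[(nΣx²−(Σx)²)(nΣy²−(Σy)²)]
  nΣx²−(Σx)² = 11·845 − 7569 = 1726;  nΣy²−(Σy)² = 11·78608 − 147456 = 717232
  √(1726·717232) = √1237942432 = 35184.4061
r = -8370 / 35184.4061 = -0.2379
t = r·√(n−2)/√(1−r²) = -0.2379·√9 / √(1−0.056596) = -0.713700 / 0.971290 = -0.735

-0.735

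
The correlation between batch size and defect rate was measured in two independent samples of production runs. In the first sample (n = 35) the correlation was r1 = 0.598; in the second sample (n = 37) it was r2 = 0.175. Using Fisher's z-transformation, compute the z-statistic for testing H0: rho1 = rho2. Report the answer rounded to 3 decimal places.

z1 = atanh(0.598) = 0.690028,  z2 = atanh(0.175) = 0.176820
SE = √(1/(n1−3) + 1/(n2−3)) = √(1/32 + 1/34) = √(0.0312500 + 0.0294118) = √0.0606618 = 0.246296
z = (z1 − z2)/SE = (0.690028 − 0.176820) / 0.246296 = 0.513208 / 0.246296 = 2.084

2.084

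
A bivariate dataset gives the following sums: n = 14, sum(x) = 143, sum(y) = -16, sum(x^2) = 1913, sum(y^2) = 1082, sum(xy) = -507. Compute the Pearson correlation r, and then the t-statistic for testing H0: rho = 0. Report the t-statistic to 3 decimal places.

Numerator: nΣxy − (Σx)(Σy) = 14·(-507) − (143)(-16) = -4810
Denominator: √[(nΣx²−(Σx)²)(nΣy²−(Σy)²)]
  nΣx²−(Σx)² = 14·1913 − 20449 = 6333;  nΣy²−(Σy)² = 14·1082 − 256 = 14892
  √(6333·14892) = √94311036 = 9711.3869
r = -4810 / 9711.3869 = -0.4953
t = r·√(n−2)/√(1−r²) = -0.4953·√12 / √(1−0.245322) = -1.715770 / 0.868722 = -1.975

-1.975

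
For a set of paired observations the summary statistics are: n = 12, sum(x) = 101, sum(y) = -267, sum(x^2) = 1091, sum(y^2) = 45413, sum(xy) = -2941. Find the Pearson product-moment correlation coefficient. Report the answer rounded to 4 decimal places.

-0.2250

Numerator: nΣxy − (Σx)(Σy) = 12·(-2941) − (101)(-267) = -8325
Denominator: √[(nΣx²−(Σx)²)(nΣy²−(Σy)²)]
  nΣx²−(Σx)² = 12·1091 − 10201 = 2891;  nΣy²−(Σy)² = 12·45413 − 71289 = 473667
  √(2891·473667) = √1369371297 = 37005.0172
r = -8325 / 37005.0172 = -0.2250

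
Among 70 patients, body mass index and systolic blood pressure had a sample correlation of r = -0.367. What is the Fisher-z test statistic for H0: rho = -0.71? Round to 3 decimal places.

4.111

z_r = atanh(-0.367) = -0.384952,  z_0 = atanh(-0.71) = -0.887184
SE = 1/√(n−3) = 1/√67 = 0.122169
z = (z_r − z_0)/SE = (-0.384952 − (-0.887184)) / 0.122169 = 0.502232 / 0.122169 = 4.111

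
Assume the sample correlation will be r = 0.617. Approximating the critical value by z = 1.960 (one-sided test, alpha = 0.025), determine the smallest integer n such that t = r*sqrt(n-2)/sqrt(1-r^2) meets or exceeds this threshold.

9

r√(n−2)/√(1−r²) ≥ 1.960  ⇔  n−2 ≥ (1.960)²·(1−r²)/r²
(1−r²)/r² = (1−0.380689)/0.380689 = 1.6268
n ≥ 2 + 3.8416·1.6268 = 2 + 6.2495 = 8.2495
⌈8.2495⌉ = 9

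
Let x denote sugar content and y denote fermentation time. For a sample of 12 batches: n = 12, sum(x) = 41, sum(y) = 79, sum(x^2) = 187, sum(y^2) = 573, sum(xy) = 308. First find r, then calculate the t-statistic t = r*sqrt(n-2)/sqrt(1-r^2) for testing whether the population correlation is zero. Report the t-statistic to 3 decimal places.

3.748

Numerator: nΣxy − (Σx)(Σy) = 12·308 − (41)(79) = 457
Denominator: √[(nΣx²−(Σx)²)(nΣy²−(Σy)²)]
  nΣx²−(Σx)² = 12·187 − 1681 = 563;  nΣy²−(Σy)² = 12·573 − 6241 = 635
  √(563·635) = √357505 = 597.9172
r = 457 / 597.9172 = 0.7643
t = r·√(n−2)/√(1−r²) = 0.7643·√10 / √(1−0.584154) = 2.416929 / 0.644861 = 3.748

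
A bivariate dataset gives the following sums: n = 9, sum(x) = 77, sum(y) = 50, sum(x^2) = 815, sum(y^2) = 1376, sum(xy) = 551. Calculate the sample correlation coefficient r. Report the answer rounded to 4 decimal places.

0.2975

Numerator: nΣxy − (Σx)(Σy) = 9·551 − (77)(50) = 1109
Denominator: √[(nΣx²−(Σx)²)(nΣy²−(Σy)²)]
  nΣx²−(Σx)² = 9·815 − 5929 = 1406;  nΣy²−(Σy)² = 9·1376 − 2500 = 9884
  √(1406·9884) = √13896904 = 3727.8551
r = 1109 / 3727.8551 = 0.2975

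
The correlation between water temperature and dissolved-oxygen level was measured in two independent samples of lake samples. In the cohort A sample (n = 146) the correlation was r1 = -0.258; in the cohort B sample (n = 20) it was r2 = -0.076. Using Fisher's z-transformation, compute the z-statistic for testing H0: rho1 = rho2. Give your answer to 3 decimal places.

Fisher z-transforms: z1 = atanh(-0.258) = -0.263965, z2 = atanh(-0.076) = -0.076147; difference d = -0.187818
Var(d) = 1/143 + 1/17 = 0.0069930 + 0.0588235 = 0.0658165
z = d/√Var(d) = -0.187818 / √0.0658165 = -0.187818 / 0.256547 = -0.732

-0.732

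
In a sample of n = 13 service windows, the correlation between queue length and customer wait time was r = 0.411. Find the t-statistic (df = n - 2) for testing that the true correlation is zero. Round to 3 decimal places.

t = r·√(n−2) / √(1−r²) with r = 0.411, n = 13
  = 0.411·√11 / √(1 − 0.168921)
  = 0.411·3.316625 / 0.911635
  = 1.363133 / 0.911635 = 1.495

1.495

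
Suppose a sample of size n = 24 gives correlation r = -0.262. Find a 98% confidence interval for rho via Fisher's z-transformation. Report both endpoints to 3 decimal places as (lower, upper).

z_r = atanh(-0.262) = -0.268255;  SE = 1/√(n−3) = 1/√21 = 0.218218
z-limits: -0.268255 ± 2.326·0.218218 = -0.268255 ± 0.507575 = [-0.775830, 0.239320]
ρ-limits: (tanh -0.775830, tanh 0.239320) = (-0.650, 0.235)

(-0.650, 0.235)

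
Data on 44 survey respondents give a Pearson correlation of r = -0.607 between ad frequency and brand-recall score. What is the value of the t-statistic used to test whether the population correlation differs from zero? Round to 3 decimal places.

t = r·√(n−2) / √(1−r²) with r = -0.607, n = 44
  = -0.607·√42 / √(1 − 0.368449)
  = -0.607·6.480741 / 0.794702
  = -3.933810 / 0.794702 = -4.950

-4.950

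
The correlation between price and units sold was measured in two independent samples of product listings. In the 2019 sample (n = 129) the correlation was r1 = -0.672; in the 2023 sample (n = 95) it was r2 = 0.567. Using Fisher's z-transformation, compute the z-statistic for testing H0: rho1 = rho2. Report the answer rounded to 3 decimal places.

-10.628

Fisher z-transforms: z1 = atanh(-0.672) = -0.814381, z2 = atanh(0.567) = 0.643090; difference d = -1.457471
Var(d) = 1/126 + 1/92 = 0.0079365 + 0.0108696 = 0.0188061
z = d/√Var(d) = -1.457471 / √0.0188061 = -1.457471 / 0.137135 = -10.628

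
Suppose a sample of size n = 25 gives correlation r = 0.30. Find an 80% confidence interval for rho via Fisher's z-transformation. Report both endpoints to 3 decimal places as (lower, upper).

Fisher z: z_r = atanh(r) = ½·ln((1+0.30)/(1−0.30)) = 0.309520
SE(z) = 1/√(n−3) = 1/√22 = 0.213201
80% ⇒ z* = 1.282; margin = 1.282·0.213201 = 0.273324
CI on z-scale: (0.036196, 0.582844)
Back-transform: tanh(0.036196) = 0.036180, tanh(0.582844) = 0.524729

(0.036, 0.525)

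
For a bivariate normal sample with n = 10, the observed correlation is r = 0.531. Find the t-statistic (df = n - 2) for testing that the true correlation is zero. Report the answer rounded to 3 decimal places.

t = r·√(n−2) / √(1−r²) with r = 0.531, n = 10
  = 0.531·√8 / √(1 − 0.281961)
  = 0.531·2.828427 / 0.847372
  = 1.501895 / 0.847372 = 1.772

1.772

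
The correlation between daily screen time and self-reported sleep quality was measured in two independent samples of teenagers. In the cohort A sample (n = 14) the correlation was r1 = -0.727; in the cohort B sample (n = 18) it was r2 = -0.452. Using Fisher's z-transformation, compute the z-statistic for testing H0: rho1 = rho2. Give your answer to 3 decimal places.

-1.096

z1 = atanh(-0.727) = -0.922335,  z2 = atanh(-0.452) = -0.487211
SE = √(1/(n1−3) + 1/(n2−3)) = √(1/11 + 1/15) = √(0.0909091 + 0.0666667) = √0.1575758 = 0.396958
z = (z1 − z2)/SE = (-0.922335 − (-0.487211)) / 0.396958 = -0.435124 / 0.396958 = -1.096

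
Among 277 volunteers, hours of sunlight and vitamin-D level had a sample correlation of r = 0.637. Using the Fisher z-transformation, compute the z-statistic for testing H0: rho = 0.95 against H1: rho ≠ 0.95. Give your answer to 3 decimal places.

-17.855

Fisher z: atanh(0.637) = 0.753109, atanh(0.95) = 1.831781
z = (z_r − z_0)·√(n−3) = (0.753109 − 1.831781)·√274 = -1.078672 · 16.552945 = -17.855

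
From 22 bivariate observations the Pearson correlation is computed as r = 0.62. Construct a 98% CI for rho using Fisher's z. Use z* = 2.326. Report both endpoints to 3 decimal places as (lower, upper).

Fisher z: z_r = atanh(r) = ½·ln((1+0.62)/(1−0.62)) = 0.725005
SE(z) = 1/√(n−3) = 1/√19 = 0.229416
98% ⇒ z* = 2.326; margin = 2.326·0.229416 = 0.533622
CI on z-scale: (0.191383, 1.258627)
Back-transform: tanh(0.191383) = 0.189080, tanh(1.258627) = 0.850685

(0.189, 0.851)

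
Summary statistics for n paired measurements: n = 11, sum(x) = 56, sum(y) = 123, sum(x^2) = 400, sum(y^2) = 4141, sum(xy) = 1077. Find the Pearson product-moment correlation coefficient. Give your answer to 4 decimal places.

Numerator: nΣxy − (Σx)(Σy) = 11·1077 − (56)(123) = 4959
Denominator: √[(nΣx²−(Σx)²)(nΣy²−(Σy)²)]
  nΣx²−(Σx)² = 11·400 − 3136 = 1264;  nΣy²−(Σy)² = 11·4141 − 15129 = 30422
  √(1264·30422) = √38453408 = 6201.0812
r = 4959 / 6201.0812 = 0.7997

0.7997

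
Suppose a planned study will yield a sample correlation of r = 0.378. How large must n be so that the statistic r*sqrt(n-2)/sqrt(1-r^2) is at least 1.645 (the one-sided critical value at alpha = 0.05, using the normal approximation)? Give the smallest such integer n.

19

r√(n−2)/√(1−r²) ≥ 1.645  ⇔  n−2 ≥ (1.645)²·(1−r²)/r²
(1−r²)/r² = (1−0.142884)/0.142884 = 5.9987
n ≥ 2 + 2.706025·5.9987 = 2 + 16.2326 = 18.2326
⌈18.2326⌉ = 19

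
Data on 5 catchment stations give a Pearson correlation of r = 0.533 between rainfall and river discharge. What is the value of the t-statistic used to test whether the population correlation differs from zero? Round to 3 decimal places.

t = r·√(n−2) / √(1−r²) with r = 0.533, n = 5
  = 0.533·√3 / √(1 − 0.284089)
  = 0.533·1.732051 / 0.846115
  = 0.923183 / 0.846115 = 1.091

1.091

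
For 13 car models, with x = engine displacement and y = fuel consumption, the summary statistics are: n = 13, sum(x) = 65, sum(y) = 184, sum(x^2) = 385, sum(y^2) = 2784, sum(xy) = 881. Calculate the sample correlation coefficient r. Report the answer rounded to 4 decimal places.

S_xy = nΣxy − ΣxΣy = 13·881 − 65·184 = 11453 − 11960 = -507
S_xx = nΣx² − (Σx)² = 13·385 − 65² = 5005 − 4225 = 780
S_yy = nΣy² − (Σy)² = 13·2784 − 184² = 36192 − 33856 = 2336
r = S_xy / √(S_xx·S_yy) = -507 / √(780·2336) = -507 / √1822080 = -507 / 1349.8444 = -0.3756

-0.3756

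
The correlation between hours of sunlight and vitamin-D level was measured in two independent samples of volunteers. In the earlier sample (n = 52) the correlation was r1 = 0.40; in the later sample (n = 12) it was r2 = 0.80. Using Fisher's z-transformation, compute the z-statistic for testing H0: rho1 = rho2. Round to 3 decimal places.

-1.861

Fisher z-transforms: z1 = atanh(0.40) = 0.423649, z2 = atanh(0.80) = 1.098612; difference d = -0.674963
Var(d) = 1/49 + 1/9 = 0.0204082 + 0.1111111 = 0.1315193
z = d/√Var(d) = -0.674963 / √0.1315193 = -0.674963 / 0.362656 = -1.861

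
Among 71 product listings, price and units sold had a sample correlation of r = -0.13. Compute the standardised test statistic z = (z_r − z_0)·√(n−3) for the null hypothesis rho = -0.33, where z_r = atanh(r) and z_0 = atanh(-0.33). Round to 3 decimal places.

Fisher z: atanh(-0.13) = -0.130740, atanh(-0.33) = -0.342828
z = (z_r − z_0)·√(n−3) = (-0.130740 − (-0.342828))·√68 = 0.212088 · 8.246211 = 1.749

1.749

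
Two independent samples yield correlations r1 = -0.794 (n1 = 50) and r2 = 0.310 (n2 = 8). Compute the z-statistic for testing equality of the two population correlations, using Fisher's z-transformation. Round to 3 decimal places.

z1 = atanh(-0.794) = -1.082163,  z2 = atanh(0.310) = 0.320545
SE = √(1/(n1−3) + 1/(n2−3)) = √(1/47 + 1/5) = √(0.0212766 + 0.2000000) = √0.2212766 = 0.470400
z = (z1 − z2)/SE = (-1.082163 − 0.320545) / 0.470400 = -1.402708 / 0.470400 = -2.982

-2.982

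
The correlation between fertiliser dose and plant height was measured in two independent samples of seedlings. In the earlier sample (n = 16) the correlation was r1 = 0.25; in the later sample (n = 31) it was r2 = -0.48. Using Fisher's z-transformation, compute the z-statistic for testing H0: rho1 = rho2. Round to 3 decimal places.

2.319

z1 = atanh(0.25) = 0.255413,  z2 = atanh(-0.48) = -0.522984
SE = √(1/(n1−3) + 1/(n2−3)) = √(1/13 + 1/28) = √(0.0769231 + 0.0357143) = √0.1126374 = 0.335615
z = (z1 − z2)/SE = (0.255413 − (-0.522984)) / 0.335615 = 0.778397 / 0.335615 = 2.319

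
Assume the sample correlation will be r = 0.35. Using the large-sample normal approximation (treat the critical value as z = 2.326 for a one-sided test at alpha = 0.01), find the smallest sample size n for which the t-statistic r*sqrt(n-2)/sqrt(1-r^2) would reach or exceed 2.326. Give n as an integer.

r√(n−2)/√(1−r²) ≥ 2.326  ⇔  n−2 ≥ (2.326)²·(1−r²)/r²
(1−r²)/r² = (1−0.1225)/0.1225 = 7.1633
n ≥ 2 + 5.410276·7.1633 = 2 + 38.7554 = 40.7554
⌈40.7554⌉ = 41

41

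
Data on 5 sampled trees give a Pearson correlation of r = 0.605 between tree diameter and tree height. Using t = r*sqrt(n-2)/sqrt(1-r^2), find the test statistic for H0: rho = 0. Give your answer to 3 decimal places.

1.316

1 − r² = 1 − 0.366025 = 0.633975;  √(1−r²) = 0.796225
√(n−2) = √3 = 1.732051
t = r·√(n−2)/√(1−r²) = 0.605 · 1.732051 / 0.796225 = 1.316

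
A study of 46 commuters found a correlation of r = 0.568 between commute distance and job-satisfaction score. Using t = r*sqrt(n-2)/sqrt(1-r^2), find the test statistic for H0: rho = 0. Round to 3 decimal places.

4.578

1 − r² = 1 − 0.322624 = 0.677376;  √(1−r²) = 0.823029
√(n−2) = √44 = 6.633250
t = r·√(n−2)/√(1−r²) = 0.568 · 6.633250 / 0.823029 = 4.578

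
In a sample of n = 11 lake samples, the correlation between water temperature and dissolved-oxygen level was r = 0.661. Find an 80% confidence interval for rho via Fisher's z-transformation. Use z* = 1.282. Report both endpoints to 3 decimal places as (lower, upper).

(0.329, 0.848)

z_r = atanh(0.661) = 0.794588;  SE = 1/√(n−3) = 1/√8 = 0.353553
z-limits: 0.794588 ± 1.282·0.353553 = 0.794588 ± 0.453255 = [0.341333, 1.247843]
ρ-limits: (tanh 0.341333, tanh 1.247843) = (0.329, 0.848)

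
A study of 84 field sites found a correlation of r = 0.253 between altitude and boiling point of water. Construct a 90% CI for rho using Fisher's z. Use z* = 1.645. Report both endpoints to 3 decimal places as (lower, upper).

Fisher z: z_r = atanh(r) = ½·ln((1+0.253)/(1−0.253)) = 0.258615
SE(z) = 1/√(n−3) = 1/√81 = 0.111111
90% ⇒ z* = 1.645; margin = 1.645·0.111111 = 0.182778
CI on z-scale: (0.075837, 0.441393)
Back-transform: tanh(0.075837) = 0.075692, tanh(0.441393) = 0.414798

(0.076, 0.415)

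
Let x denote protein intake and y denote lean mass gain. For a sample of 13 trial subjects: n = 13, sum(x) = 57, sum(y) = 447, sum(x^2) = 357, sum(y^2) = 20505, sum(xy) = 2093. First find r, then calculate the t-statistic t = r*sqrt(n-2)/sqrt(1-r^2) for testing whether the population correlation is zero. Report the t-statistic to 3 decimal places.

Numerator: nΣxy − (Σx)(Σy) = 13·2093 − (57)(447) = 1730
Denominator: √[(nΣx²−(Σx)²)(nΣy²−(Σy)²)]
  nΣx²−(Σx)² = 13·357 − 3249 = 1392;  nΣy²−(Σy)² = 13·20505 − 199809 = 66756
  √(1392·66756) = √92924352 = 9639.7278
r = 1730 / 9639.7278 = 0.1795
t = r·√(n−2)/√(1−r²) = 0.1795·√11 / √(1−0.032220) = 0.595334 / 0.983758 = 0.605

0.605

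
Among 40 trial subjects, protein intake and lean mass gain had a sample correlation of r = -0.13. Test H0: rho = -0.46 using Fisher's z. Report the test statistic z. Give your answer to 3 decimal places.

Fisher z: atanh(-0.13) = -0.130740, atanh(-0.46) = -0.497311
z = (z_r − z_0)·√(n−3) = (-0.130740 − (-0.497311))·√37 = 0.366571 · 6.082763 = 2.230

2.230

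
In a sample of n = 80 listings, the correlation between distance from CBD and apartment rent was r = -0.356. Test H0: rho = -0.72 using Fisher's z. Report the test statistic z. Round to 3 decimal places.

z_r = atanh(-0.356) = -0.372298,  z_0 = atanh(-0.72) = -0.907645
SE = 1/√(n−3) = 1/√77 = 0.113961
z = (z_r − z_0)/SE = (-0.372298 − (-0.907645)) / 0.113961 = 0.535347 / 0.113961 = 4.698

4.698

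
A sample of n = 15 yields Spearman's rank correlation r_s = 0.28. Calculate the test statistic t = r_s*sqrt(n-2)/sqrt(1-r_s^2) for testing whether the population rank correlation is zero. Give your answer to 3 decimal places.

1.052

t = r_s·√(n−2) / √(1−r_s²) with r_s = 0.28, n = 15
  = 0.28·√13 / √(1 − 0.0784)
  = 0.28·3.605551 / 0.960000
  = 1.009554 / 0.960000 = 1.052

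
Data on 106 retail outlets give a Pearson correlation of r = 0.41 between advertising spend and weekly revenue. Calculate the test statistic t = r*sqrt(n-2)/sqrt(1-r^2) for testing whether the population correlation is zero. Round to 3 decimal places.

4.584

t = r·√(n−2) / √(1−r²) with r = 0.41, n = 106
  = 0.41·√104 / √(1 − 0.1681)
  = 0.41·10.198039 / 0.912086
  = 4.181196 / 0.912086 = 4.584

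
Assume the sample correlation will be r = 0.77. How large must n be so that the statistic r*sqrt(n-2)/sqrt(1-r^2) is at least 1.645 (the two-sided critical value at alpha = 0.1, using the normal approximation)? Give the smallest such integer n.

4

r√(n−2)/√(1−r²) ≥ 1.645  ⇔  n−2 ≥ (1.645)²·(1−r²)/r²
(1−r²)/r² = (1−0.5929)/0.5929 = 0.6866
n ≥ 2 + 2.706025·0.6866 = 2 + 1.8580 = 3.8580
⌈3.8580⌉ = 4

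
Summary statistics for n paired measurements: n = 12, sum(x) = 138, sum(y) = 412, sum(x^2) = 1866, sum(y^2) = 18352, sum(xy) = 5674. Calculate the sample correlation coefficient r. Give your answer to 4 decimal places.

S_xy = nΣxy − ΣxΣy = 12·5674 − 138·412 = 68088 − 56856 = 11232
S_xx = nΣx² − (Σx)² = 12·1866 − 138² = 22392 − 19044 = 3348
S_yy = nΣy² − (Σy)² = 12·18352 − 412² = 220224 − 169744 = 50480
r = S_xy / √(S_xx·S_yy) = 11232 / √(3348·50480) = 11232 / √169007040 = 11232 / 13000.2708 = 0.8640

0.8640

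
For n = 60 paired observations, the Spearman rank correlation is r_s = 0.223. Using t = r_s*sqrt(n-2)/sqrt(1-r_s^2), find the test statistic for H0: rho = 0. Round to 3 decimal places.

t = r_s·√(n−2) / √(1−r_s²) with r_s = 0.223, n = 60
  = 0.223·√58 / √(1 − 0.049729)
  = 0.223·7.615773 / 0.974818
  = 1.698317 / 0.974818 = 1.742

1.742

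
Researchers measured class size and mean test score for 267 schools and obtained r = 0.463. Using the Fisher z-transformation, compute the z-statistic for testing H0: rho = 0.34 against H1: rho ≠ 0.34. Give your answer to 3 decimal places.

z_r = atanh(0.463) = 0.501123,  z_0 = atanh(0.34) = 0.354093
SE = 1/√(n−3) = 1/√264 = 0.061546
z = (z_r − z_0)/SE = (0.501123 − 0.354093) / 0.061546 = 0.147030 / 0.061546 = 2.389

2.389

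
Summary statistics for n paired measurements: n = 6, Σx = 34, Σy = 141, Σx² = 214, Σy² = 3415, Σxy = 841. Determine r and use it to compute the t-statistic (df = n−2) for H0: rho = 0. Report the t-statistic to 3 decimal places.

S_xy = nΣxy − ΣxΣy = 6·841 − 34·141 = 5046 − 4794 = 252
S_xx = nΣx² − (Σx)² = 6·214 − 34² = 1284 − 1156 = 128
S_yy = nΣy² − (Σy)² = 6·3415 − 141² = 20490 − 19881 = 609
r = S_xy / √(S_xx·S_yy) = 252 / √(128·609) = 252 / √77952 = 252 / 279.1989 = 0.9026
t = r·√(n−2)/√(1−r²) = 0.9026·√4 / √(1−0.814687) = 1.805200 / 0.430480 = 4.193

4.193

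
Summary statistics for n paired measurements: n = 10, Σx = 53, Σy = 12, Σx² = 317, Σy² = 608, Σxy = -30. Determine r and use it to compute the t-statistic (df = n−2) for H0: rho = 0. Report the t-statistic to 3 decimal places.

S_xy = nΣxy − ΣxΣy = 10·(-30) − 53·12 = -300 − 636 = -936
S_xx = nΣx² − (Σx)² = 10·317 − 53² = 3170 − 2809 = 361
S_yy = nΣy² − (Σy)² = 10·608 − 12² = 6080 − 144 = 5936
r = S_xy / √(S_xx·S_yy) = -936 / √(361·5936) = -936 / √2142896 = -936 / 1463.8634 = -0.6394
t = r·√(n−2)/√(1−r²) = -0.6394·√8 / √(1−0.408832) = -1.808496 / 0.768875 = -2.352

-2.352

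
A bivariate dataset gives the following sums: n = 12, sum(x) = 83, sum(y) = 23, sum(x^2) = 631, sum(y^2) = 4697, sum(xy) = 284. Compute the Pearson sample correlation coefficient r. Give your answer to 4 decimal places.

0.2427

Numerator: nΣxy − (Σx)(Σy) = 12·284 − (83)(23) = 1499
Denominator: √[(nΣx²−(Σx)²)(nΣy²−(Σy)²)]
  nΣx²−(Σx)² = 12·631 − 6889 = 683;  nΣy²−(Σy)² = 12·4697 − 529 = 55835
  √(683·55835) = √38135305 = 6175.3789
r = 1499 / 6175.3789 = 0.2427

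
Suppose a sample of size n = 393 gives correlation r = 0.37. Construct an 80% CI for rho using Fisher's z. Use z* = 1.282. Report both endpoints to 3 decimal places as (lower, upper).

Fisher z: z_r = atanh(r) = ½·ln((1+0.37)/(1−0.37)) = 0.388423
SE(z) = 1/√(n−3) = 1/√390 = 0.050637
80% ⇒ z* = 1.282; margin = 1.282·0.050637 = 0.064917
CI on z-scale: (0.323506, 0.453340)
Back-transform: tanh(0.323506) = 0.312674, tanh(0.453340) = 0.424641

(0.313, 0.425)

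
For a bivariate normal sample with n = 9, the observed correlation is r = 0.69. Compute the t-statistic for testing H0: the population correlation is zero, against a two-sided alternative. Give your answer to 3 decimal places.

2.522

1 − r² = 1 − 0.4761 = 0.5239;  √(1−r²) = 0.723809
√(n−2) = √7 = 2.645751
t = r·√(n−2)/√(1−r²) = 0.69 · 2.645751 / 0.723809 = 2.522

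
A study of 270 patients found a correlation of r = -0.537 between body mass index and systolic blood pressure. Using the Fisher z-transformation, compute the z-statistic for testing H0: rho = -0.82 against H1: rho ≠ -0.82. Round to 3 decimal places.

9.100

z_r = atanh(-0.537) = -0.599930,  z_0 = atanh(-0.82) = -1.156817
SE = 1/√(n−3) = 1/√267 = 0.061199
z = (z_r − z_0)/SE = (-0.599930 − (-1.156817)) / 0.061199 = 0.556887 / 0.061199 = 9.100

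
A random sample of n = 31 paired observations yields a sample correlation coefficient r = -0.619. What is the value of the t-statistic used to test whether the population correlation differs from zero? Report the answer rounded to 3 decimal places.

-4.244

1 − r² = 1 − 0.383161 = 0.616839;  √(1−r²) = 0.785391
√(n−2) = √29 = 5.385165
t = r·√(n−2)/√(1−r²) = -0.619 · 5.385165 / 0.785391 = -4.244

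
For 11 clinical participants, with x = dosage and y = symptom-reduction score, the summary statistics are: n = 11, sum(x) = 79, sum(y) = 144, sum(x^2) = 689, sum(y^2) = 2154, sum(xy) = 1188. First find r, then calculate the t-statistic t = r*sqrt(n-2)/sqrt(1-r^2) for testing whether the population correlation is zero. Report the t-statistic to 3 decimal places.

S_xy = nΣxy − ΣxΣy = 11·1188 − 79·144 = 13068 − 11376 = 1692
S_xx = nΣx² − (Σx)² = 11·689 − 79² = 7579 − 6241 = 1338
S_yy = nΣy² − (Σy)² = 11·2154 − 144² = 23694 − 20736 = 2958
r = S_xy / √(S_xx·S_yy) = 1692 / √(1338·2958) = 1692 / √3957804 = 1692 / 1989.4230 = 0.8505
t = r·√(n−2)/√(1−r²) = 0.8505·√9 / √(1−0.723350) = 2.551500 / 0.525975 = 4.851

4.851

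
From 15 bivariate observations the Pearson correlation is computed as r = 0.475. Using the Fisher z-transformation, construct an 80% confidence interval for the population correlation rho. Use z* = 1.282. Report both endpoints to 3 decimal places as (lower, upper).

z_r = atanh(0.475) = 0.516508;  SE = 1/√(n−3) = 1/√12 = 0.288675
z-limits: 0.516508 ± 1.282·0.288675 = 0.516508 ± 0.370081 = [0.146427, 0.886589]
ρ-limits: (tanh 0.146427, tanh 0.886589) = (0.145, 0.710)

(0.145, 0.710)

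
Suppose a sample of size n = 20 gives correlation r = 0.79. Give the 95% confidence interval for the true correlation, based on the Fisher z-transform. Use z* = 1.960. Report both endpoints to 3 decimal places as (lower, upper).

(0.534, 0.913)

Fisher z: z_r = atanh(r) = ½·ln((1+0.79)/(1−0.79)) = 1.071432
SE(z) = 1/√(n−3) = 1/√17 = 0.242536
95% ⇒ z* = 1.960; margin = 1.960·0.242536 = 0.475371
CI on z-scale: (0.596061, 1.546803)
Back-transform: tanh(0.596061) = 0.534241, tanh(1.546803) = 0.913256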